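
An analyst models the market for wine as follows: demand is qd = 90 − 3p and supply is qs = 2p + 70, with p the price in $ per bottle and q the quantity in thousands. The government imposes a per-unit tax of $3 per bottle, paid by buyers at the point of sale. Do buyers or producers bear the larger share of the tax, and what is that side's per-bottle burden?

Producers bear the larger share: $1.8 per bottle.

Without the tax, 90 − 3p = 2p + 70 gives 5p = 20, so p* = $4 and q* = 78.
With the tax collected from buyers, demand (in seller-price terms) shifts: qd = 90 − 3(p + 3).
Solving gives q = 74.4 with buyers paying $5.2 and producers receiving $2.2 (the $3 wedge).
Per-bottle burden: buyers $1.2, producers $1.8.
Producers take the larger share because supply is less price-elastic here (demand slope 3 vs supply slope 2).
The less price-elastic side of the market bears the larger share of a per-unit tax.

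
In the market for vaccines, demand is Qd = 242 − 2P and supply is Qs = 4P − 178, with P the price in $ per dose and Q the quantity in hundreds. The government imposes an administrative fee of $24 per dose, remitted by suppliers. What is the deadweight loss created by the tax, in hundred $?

Deadweight loss = $384 hundred.

Without the tax, 242 − 2P = 4P − 178 gives 6P = 420, so P* = $70 and Q* = 102.
With the tax collected from suppliers, supply shifts: Qs = 4(P − 24) − 178.
Solving gives Q = 70 with consumers paying $86 and suppliers receiving $62 (the $24 wedge).
Quantity falls by |ΔQ| = |102 − 70| = 32.
DWL = ½ · t · |ΔQ| = ½ · 24 · 32 = $384.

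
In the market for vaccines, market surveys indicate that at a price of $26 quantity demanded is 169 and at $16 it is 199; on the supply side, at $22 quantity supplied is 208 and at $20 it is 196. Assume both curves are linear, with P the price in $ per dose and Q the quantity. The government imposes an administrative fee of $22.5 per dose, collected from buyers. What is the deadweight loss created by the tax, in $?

Deadweight loss = $506.25.

Demand slope: (199 − 169)/(16 − 26) = -3, so Qd = 247 − 3P.
Supply slope: (196 − 208)/(20 − 22) = 6, so Qs = 6P + 76.
Without the tax, 247 − 3P = 6P + 76 gives 9P = 171, so P* = $19 and Q* = 190.
With the tax collected from buyers, demand (in seller-price terms) shifts: Qd = 247 − 3(P + 22.5).
Solving gives Q = 145 with buyers paying $34 and producers receiving $11.5 (the $22.5 wedge).
Quantity falls by |ΔQ| = |190 − 145| = 45.
DWL = ½ · t · |ΔQ| = ½ · 22.5 · 45 = $506.25.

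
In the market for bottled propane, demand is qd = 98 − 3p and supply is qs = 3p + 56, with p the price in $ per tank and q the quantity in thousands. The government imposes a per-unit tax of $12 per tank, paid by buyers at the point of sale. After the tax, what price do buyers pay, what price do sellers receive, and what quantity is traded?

Before the tax: set 98 − 3p = 3p + 56 → p* = $7, q* = 77.
With the tax collected from buyers, demand (in seller-price terms) shifts: qd = 98 − 3(p + 12).
New equilibrium: buyers pay $13, sellers receive $1, q = 59. (Wedge: pb − ps = 12.)

Buyers pay $13; sellers receive $1; quantity = 59.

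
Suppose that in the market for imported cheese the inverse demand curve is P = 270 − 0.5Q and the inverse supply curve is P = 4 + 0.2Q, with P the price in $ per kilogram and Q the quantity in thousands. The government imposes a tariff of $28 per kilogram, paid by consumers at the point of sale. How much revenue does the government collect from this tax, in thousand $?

Tax revenue = $9520 thousand.

Rewrite in direct form: Qd = 540 − 2P and Qs = 5P − 20.
Before the tax: set 540 − 2P = 5P − 20 → P* = $80, Q* = 380.
With the tax collected from consumers, demand (in seller-price terms) shifts: Qd = 540 − 2(P + 28).
New equilibrium: consumers pay $100, producers receive $72, Q = 340. (Wedge: Pb − Ps = 28.)
Revenue = t · Q = 28 · 340 = $9520.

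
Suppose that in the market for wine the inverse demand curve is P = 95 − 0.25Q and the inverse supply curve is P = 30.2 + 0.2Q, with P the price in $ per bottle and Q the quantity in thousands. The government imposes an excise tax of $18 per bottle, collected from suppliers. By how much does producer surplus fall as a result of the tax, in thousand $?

Producer surplus falls by $992 thousand.

Rewrite in direct form: Qd = 380 − 4P and Qs = 5P − 151.
Without the tax, 380 − 4P = 5P − 151 gives 9P = 531, so P* = $59 and Q* = 144.
With the tax collected from suppliers, supply shifts: Qs = 5(P − 18) − 151.
Solving gives Q = 104 with consumers paying $69 and suppliers receiving $51 (the $18 wedge).
ΔPS is the trapezoid between Q = 104 and Q = 144 of height $8: ½ · (144 + 104) · 8 = $992.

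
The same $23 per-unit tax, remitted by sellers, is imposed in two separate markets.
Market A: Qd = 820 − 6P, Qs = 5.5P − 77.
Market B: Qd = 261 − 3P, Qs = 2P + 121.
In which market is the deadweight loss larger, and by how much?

Market A: pre-tax P* = $78, Q* = 352; post-tax Q = 286; deadweight loss = $759.
Market B: pre-tax P* = $28, Q* = 177; post-tax Q = 149.4; deadweight loss = $317.4.
Difference: $759 vs $317.4 → market A is larger by $441.6.

Market A, by $441.6.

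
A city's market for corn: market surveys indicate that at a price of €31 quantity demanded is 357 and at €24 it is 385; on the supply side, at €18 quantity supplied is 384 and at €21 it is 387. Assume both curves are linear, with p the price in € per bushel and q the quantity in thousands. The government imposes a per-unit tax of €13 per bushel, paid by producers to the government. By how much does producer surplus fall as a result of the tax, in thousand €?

Producer surplus falls by €3991.52 thousand.

Demand slope: (385 − 357)/(24 − 31) = -4, so qd = 481 − 4p.
Supply slope: (387 − 384)/(21 − 18) = 1, so qs = p + 366.
Before the tax: set 481 − 4p = p + 366 → p* = €23, q* = 389.
With the tax collected from producers, supply shifts: qs = (p − 13) + 366.
Solving gives q = 378.6 with consumers paying €25.6 and producers receiving €12.6 (the €13 wedge).
ΔPS is the trapezoid between Q = 378.6 and Q = 389 of height €10.4: ½ · (389 + 378.6) · 10.4 = €3991.52.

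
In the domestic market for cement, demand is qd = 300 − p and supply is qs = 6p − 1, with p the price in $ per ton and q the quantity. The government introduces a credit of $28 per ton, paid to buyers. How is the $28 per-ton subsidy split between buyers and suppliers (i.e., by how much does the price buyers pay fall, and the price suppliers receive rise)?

Without the subsidy, 300 − p = 6p − 1 gives 7p = 301, so p* = $43 and q* = 257.
With a per-unit subsidy paid to buyers, each effectively pays p − 28, so demand becomes qd = 300 − (p − 28).
New equilibrium: buyers pay $19, suppliers receive $47, q = 281. (Wedge: pb − ps = −28.)
Gain to buyers: $24; to suppliers: $4. (They sum to $28.)

Buyers gain $24 per ton; suppliers gain $4 per ton.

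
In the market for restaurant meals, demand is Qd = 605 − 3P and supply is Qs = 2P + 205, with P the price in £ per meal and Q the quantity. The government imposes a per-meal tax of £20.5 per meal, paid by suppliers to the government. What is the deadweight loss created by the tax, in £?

Deadweight loss = £252.15.

Before the tax: set 605 − 3P = 2P + 205 → P* = £80, Q* = 365.
With the tax collected from suppliers, supply shifts: Qs = 2(P − 20.5) + 205.
Solving gives Q = 340.4 with consumers paying £88.2 and suppliers receiving £67.7 (the £20.5 wedge).
Quantity falls by |ΔQ| = |365 − 340.4| = 24.6.
DWL = ½ · t · |ΔQ| = ½ · 20.5 · 24.6 = £252.15.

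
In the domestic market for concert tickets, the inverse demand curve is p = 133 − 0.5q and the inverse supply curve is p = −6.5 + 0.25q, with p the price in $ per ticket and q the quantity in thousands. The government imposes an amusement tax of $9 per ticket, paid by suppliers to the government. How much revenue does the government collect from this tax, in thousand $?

Tax revenue = $1566 thousand.

Inverting to q(p) form: qd = 266 − 2p; qs = 4p + 26.
Without the tax, 266 − 2p = 4p + 26 gives 6p = 240, so p* = $40 and q* = 186.
With the tax collected from suppliers, supply shifts: qs = 4(p − 9) + 26.
Solving gives q = 174 with consumers paying $46 and suppliers receiving $37 (the $9 wedge).
Revenue = t · Q = 9 · 174 = $1566.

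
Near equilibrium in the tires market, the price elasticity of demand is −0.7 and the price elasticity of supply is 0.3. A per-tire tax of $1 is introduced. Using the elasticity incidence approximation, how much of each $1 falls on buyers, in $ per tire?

Buyers bear ≈ $0.3 per tire.

Incidence ratio: buyers' share ≈ εs / (εs + |εd|) = 0.3 / (0.3 + 0.7) = 0.3.
So buyers bear ≈ 0.3 × $1 = $0.3; producers bear $0.7.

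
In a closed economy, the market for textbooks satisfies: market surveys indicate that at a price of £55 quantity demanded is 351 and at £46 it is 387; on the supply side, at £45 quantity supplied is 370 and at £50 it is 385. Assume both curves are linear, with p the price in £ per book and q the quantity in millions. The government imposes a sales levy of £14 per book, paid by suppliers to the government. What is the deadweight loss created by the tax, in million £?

Demand slope: (387 − 351)/(46 − 55) = -4, so qd = 571 − 4p.
Supply slope: (385 − 370)/(50 − 45) = 3, so qs = 3p + 235.
Without the tax, 571 − 4p = 3p + 235 gives 7p = 336, so p* = £48 and q* = 379.
With the tax collected from suppliers, supply shifts: qs = 3(p − 14) + 235.
New equilibrium: consumers pay £54, suppliers receive £40, q = 355. (Wedge: pb − ps = 14.)
Quantity falls by |ΔQ| = |379 − 355| = 24.
DWL = ½ · t · |ΔQ| = ½ · 14 · 24 = £168.

Deadweight loss = £168 million.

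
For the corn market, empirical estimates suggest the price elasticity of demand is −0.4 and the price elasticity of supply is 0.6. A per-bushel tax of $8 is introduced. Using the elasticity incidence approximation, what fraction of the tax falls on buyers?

Buyers' share ≈ 0.6.

Incidence ratio: buyers' share ≈ εs / (εs + |εd|) = 0.6 / (0.6 + 0.4) = 0.6.
Supply is the more elastic side, so buyers bear the larger share.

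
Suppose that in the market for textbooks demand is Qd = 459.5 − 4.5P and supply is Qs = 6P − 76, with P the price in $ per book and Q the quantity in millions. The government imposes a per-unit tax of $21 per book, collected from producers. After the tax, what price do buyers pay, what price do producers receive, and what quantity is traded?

Buyers pay $63; producers receive $42; quantity = 176.

Without the tax, 459.5 − 4.5P = 6P − 76 gives 10.5P = 535.5, so P* = $51 and Q* = 230.
With the tax collected from producers, supply shifts: Qs = 6(P − 21) − 76.
New equilibrium: buyers pay $63, producers receive $42, Q = 176. (Wedge: Pb − Ps = 21.)
The less price-elastic side of the market bears the larger share of a per-unit tax.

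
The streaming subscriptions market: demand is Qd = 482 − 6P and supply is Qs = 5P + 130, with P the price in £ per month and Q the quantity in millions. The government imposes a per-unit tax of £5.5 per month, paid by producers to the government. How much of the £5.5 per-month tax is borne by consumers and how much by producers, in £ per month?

Consumers bear £2.5 per month; producers bear £3 per month.

Without the tax, 482 − 6P = 5P + 130 gives 11P = 352, so P* = £32 and Q* = 290.
With the tax collected from producers, supply shifts: Qs = 5(P − 5.5) + 130.
Solving gives Q = 275 with consumers paying £34.5 and producers receiving £29 (the £5.5 wedge).
Burden on consumers: £2.5; on producers: £3. (They sum to £5.5.)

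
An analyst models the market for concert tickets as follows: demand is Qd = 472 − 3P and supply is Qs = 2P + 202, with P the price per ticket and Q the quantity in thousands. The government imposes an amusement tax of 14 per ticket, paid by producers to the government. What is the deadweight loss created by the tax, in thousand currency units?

Before the tax: set 472 − 3P = 2P + 202 → P* = 54, Q* = 310.
With the tax collected from producers, supply shifts: Qs = 2(P − 14) + 202.
New equilibrium: consumers pay 59.6, producers receive 45.6, Q = 293.2. (Wedge: Pb − Ps = 14.)
Quantity falls by |ΔQ| = |310 − 293.2| = 16.8.
DWL = ½ · t · |ΔQ| = ½ · 14 · 16.8 = 117.6.

Deadweight loss = 117.6 thousand.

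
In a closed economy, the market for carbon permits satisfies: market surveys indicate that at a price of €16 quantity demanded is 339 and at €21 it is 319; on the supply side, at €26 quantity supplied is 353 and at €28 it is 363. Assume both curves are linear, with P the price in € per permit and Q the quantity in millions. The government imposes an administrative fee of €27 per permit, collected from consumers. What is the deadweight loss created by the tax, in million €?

Deadweight loss = €810 million.

Demand slope: (319 − 339)/(21 − 16) = -4, so Qd = 403 − 4P.
Supply slope: (363 − 353)/(28 − 26) = 5, so Qs = 5P + 223.
Without the tax, 403 − 4P = 5P + 223 gives 9P = 180, so P* = €20 and Q* = 323.
With the tax collected from consumers, demand (in seller-price terms) shifts: Qd = 403 − 4(P + 27).
New equilibrium: consumers pay €35, producers receive €8, Q = 263. (Wedge: Pb − Ps = 27.)
Quantity falls by |ΔQ| = |323 − 263| = 60.
DWL = ½ · t · |ΔQ| = ½ · 27 · 60 = €810.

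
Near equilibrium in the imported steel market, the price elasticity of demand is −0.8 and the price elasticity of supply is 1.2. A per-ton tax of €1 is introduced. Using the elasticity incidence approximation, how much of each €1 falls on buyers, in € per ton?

Buyers bear ≈ €0.6 per ton.

Incidence ratio: buyers' share ≈ εs / (εs + |εd|) = 1.2 / (1.2 + 0.8) = 0.6.
So buyers bear ≈ 0.6 × €1 = €0.6; sellers bear €0.4.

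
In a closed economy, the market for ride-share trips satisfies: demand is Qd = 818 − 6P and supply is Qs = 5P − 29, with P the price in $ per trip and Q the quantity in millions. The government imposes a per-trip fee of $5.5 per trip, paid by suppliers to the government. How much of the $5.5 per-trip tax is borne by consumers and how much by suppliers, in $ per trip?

Without the tax, 818 − 6P = 5P − 29 gives 11P = 847, so P* = $77 and Q* = 356.
With the tax collected from suppliers, supply shifts: Qs = 5(P − 5.5) − 29.
New equilibrium: consumers pay $79.5, suppliers receive $74, Q = 341. (Wedge: Pb − Ps = 5.5.)
Burden on consumers: $2.5; on suppliers: $3. (They sum to $5.5.)

Consumers bear $2.5 per trip; suppliers bear $3 per trip.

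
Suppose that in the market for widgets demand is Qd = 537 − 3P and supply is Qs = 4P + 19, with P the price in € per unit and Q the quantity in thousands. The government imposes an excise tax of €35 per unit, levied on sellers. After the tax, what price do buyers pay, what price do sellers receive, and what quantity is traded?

Buyers pay €94; sellers receive €59; quantity = 255.

Before the tax: set 537 − 3P = 4P + 19 → P* = €74, Q* = 315.
With the tax collected from sellers, supply shifts: Qs = 4(P − 35) + 19.
New equilibrium: buyers pay €94, sellers receive €59, Q = 255. (Wedge: Pb − Ps = 35.)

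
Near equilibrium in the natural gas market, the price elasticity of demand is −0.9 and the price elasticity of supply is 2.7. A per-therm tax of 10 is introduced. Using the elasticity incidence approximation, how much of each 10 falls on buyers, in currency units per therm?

Buyers bear ≈ 7.5 per therm.

Incidence ratio: buyers' share ≈ εs / (εs + |εd|) = 2.7 / (2.7 + 0.9) = 0.75.
So buyers bear ≈ 0.75 × 10 = 7.5; producers bear 2.5.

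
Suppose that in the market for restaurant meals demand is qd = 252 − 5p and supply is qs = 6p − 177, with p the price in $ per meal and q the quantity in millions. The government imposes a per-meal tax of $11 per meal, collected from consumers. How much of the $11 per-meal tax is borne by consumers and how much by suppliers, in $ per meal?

Before the tax: set 252 − 5p = 6p − 177 → p* = $39, q* = 57.
With the tax collected from consumers, demand (in seller-price terms) shifts: qd = 252 − 5(p + 11).
New equilibrium: consumers pay $45, suppliers receive $34, q = 27. (Wedge: pb − ps = 11.)
Burden on consumers: $6; on suppliers: $5. (They sum to $11.)
The less price-elastic side of the market bears the larger share of a per-unit tax.

Consumers bear $6 per meal; suppliers bear $5 per meal.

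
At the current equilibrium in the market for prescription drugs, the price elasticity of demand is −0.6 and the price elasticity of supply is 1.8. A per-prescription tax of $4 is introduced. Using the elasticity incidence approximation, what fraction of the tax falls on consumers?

Incidence ratio: consumers' share ≈ εs / (εs + |εd|) = 1.8 / (1.8 + 0.6) = 0.75.
Supply is the more elastic side, so consumers bear the larger share.

Consumers' share ≈ 0.75.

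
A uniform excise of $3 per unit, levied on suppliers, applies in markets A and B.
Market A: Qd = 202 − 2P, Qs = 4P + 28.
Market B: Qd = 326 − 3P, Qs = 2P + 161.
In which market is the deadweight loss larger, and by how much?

Market A: pre-tax P* = $29, Q* = 144; post-tax Q = 140; deadweight loss = $6.
Market B: pre-tax P* = $33, Q* = 227; post-tax Q = 223.4; deadweight loss = $5.4.
Difference: $6 vs $5.4 → market A is larger by $0.6.

Market A, by $0.6.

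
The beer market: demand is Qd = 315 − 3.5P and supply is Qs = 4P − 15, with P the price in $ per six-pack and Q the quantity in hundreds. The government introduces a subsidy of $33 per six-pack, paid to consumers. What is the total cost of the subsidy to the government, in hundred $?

Government outlay = $7345.8 hundred.

Without the subsidy, 315 − 3.5P = 4P − 15 gives 7.5P = 330, so P* = $44 and Q* = 161.
With a per-unit subsidy paid to consumers, each effectively pays P − 33, so demand becomes Qd = 315 − 3.5(P − 33).
New equilibrium: consumers pay $26.4, suppliers receive $59.4, Q = 222.6. (Wedge: Pb − Ps = −33.)
Outlay = t · Q = 33 · 222.6 = $7345.8.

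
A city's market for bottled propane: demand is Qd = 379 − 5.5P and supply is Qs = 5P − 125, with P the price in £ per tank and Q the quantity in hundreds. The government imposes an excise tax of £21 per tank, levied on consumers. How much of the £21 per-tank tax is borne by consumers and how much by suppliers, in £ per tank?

Consumers bear £10 per tank; suppliers bear £11 per tank.

Without the tax, 379 − 5.5P = 5P − 125 gives 10.5P = 504, so P* = £48 and Q* = 115.
With the tax collected from consumers, demand (in seller-price terms) shifts: Qd = 379 − 5.5(P + 21).
New equilibrium: consumers pay £58, suppliers receive £37, Q = 60. (Wedge: Pb − Ps = 21.)
Burden on consumers: £10; on suppliers: £11. (They sum to £21.)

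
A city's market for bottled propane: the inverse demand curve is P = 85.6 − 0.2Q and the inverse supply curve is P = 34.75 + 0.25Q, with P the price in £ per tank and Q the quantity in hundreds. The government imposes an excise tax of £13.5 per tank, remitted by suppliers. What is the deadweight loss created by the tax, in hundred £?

Deadweight loss = £202.5 hundred.

Inverting to Q(P) form: Qd = 428 − 5P; Qs = 4P − 139.
Before the tax: set 428 − 5P = 4P − 139 → P* = £63, Q* = 113.
With the tax collected from suppliers, supply shifts: Qs = 4(P − 13.5) − 139.
Solving gives Q = 83 with buyers paying £69 and suppliers receiving £55.5 (the £13.5 wedge).
Quantity falls by |ΔQ| = |113 − 83| = 30.
DWL = ½ · t · |ΔQ| = ½ · 13.5 · 30 = £202.5.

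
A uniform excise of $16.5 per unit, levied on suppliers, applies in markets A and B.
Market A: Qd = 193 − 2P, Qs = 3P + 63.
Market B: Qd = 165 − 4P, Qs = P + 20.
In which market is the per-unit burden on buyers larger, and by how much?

Market A, by $6.6.

Market A: pre-tax P* = $26, Q* = 141; post-tax Q = 121.2; per-unit burden on buyers = $9.9.
Market B: pre-tax P* = $29, Q* = 49; post-tax Q = 35.8; per-unit burden on buyers = $3.3.
Difference: $9.9 vs $3.3 → market A is larger by $6.6.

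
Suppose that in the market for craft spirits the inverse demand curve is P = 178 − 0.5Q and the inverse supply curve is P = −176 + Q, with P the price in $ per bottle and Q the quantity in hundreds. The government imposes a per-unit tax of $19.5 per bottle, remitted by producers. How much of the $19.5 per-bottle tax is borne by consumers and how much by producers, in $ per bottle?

Consumers bear $6.5 per bottle; producers bear $13 per bottle.

Rewrite in direct form: Qd = 356 − 2P and Qs = P + 176.
Without the tax, 356 − 2P = P + 176 gives 3P = 180, so P* = $60 and Q* = 236.
With the tax collected from producers, supply shifts: Qs = (P − 19.5) + 176.
Solving gives Q = 223 with consumers paying $66.5 and producers receiving $47 (the $19.5 wedge).
Burden on consumers: $6.5; on producers: $13. (They sum to $19.5.)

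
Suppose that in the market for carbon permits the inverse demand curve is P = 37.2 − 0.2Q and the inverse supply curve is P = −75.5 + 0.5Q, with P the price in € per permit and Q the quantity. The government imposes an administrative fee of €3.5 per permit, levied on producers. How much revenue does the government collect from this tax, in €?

Inverting to Q(P) form: Qd = 186 − 5P; Qs = 2P + 151.
Before the tax: set 186 − 5P = 2P + 151 → P* = €5, Q* = 161.
With the tax collected from producers, supply shifts: Qs = 2(P − 3.5) + 151.
Solving gives Q = 156 with consumers paying €6 and producers receiving €2.5 (the €3.5 wedge).
Revenue = t · Q = 3.5 · 156 = €546.

Tax revenue = €546.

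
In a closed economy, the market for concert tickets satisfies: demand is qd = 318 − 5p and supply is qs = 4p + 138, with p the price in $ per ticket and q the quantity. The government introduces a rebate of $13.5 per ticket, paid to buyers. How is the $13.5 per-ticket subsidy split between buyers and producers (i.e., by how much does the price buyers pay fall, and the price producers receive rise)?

Buyers gain $6 per ticket; producers gain $7.5 per ticket.

Before the subsidy: set 318 − 5p = 4p + 138 → p* = $20, q* = 218.
With a per-unit subsidy paid to buyers, each effectively pays p − 13.5, so demand becomes qd = 318 − 5(p − 13.5).
Solving gives q = 248 with buyers paying $14 and producers receiving $27.5 (the $13.5 wedge).
Gain to buyers: $6; to producers: $7.5. (They sum to $13.5.)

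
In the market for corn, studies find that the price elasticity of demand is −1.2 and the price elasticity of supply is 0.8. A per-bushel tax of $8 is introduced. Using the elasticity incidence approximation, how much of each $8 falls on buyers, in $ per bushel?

Buyers bear ≈ $3.2 per bushel.

Incidence ratio: buyers' share ≈ εs / (εs + |εd|) = 0.8 / (0.8 + 1.2) = 0.4.
So buyers bear ≈ 0.4 × $8 = $3.2; producers bear $4.8.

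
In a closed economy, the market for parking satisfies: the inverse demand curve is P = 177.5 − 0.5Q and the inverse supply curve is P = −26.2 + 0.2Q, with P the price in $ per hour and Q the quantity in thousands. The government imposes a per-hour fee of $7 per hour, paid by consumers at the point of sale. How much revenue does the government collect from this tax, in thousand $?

Tax revenue = $1967 thousand.

Inverting to Q(P) form: Qd = 355 − 2P; Qs = 5P + 131.
Before the tax: set 355 − 2P = 5P + 131 → P* = $32, Q* = 291.
With the tax collected from consumers, demand (in seller-price terms) shifts: Qd = 355 − 2(P + 7).
Solving gives Q = 281 with consumers paying $37 and sellers receiving $30 (the $7 wedge).
Revenue = t · Q = 7 · 281 = $1967.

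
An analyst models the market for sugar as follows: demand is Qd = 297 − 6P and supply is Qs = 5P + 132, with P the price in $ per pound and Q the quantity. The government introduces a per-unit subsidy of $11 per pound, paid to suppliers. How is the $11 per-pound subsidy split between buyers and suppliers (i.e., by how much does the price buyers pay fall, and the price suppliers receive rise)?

Buyers gain $5 per pound; suppliers gain $6 per pound.

Without the subsidy, 297 − 6P = 5P + 132 gives 11P = 165, so P* = $15 and Q* = 207.
With a per-unit subsidy paid to suppliers, each receives P + 11 per unit sold, so supply becomes Qs = 5(P + 11) + 132.
New equilibrium: buyers pay $10, suppliers receive $21, Q = 237. (Wedge: Pb − Ps = −11.)
Gain to buyers: $5; to suppliers: $6. (They sum to $11.)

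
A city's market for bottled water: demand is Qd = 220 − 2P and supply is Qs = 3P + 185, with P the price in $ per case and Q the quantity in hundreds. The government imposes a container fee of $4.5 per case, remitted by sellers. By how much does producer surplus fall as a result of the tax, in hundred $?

Producer surplus falls by $365.94 hundred.

Before the tax: set 220 − 2P = 3P + 185 → P* = $7, Q* = 206.
With the tax collected from sellers, supply shifts: Qs = 3(P − 4.5) + 185.
New equilibrium: buyers pay $9.7, sellers receive $5.2, Q = 200.6. (Wedge: Pb − Ps = 4.5.)
ΔPS is the trapezoid between Q = 200.6 and Q = 206 of height $1.8: ½ · (206 + 200.6) · 1.8 = $365.94.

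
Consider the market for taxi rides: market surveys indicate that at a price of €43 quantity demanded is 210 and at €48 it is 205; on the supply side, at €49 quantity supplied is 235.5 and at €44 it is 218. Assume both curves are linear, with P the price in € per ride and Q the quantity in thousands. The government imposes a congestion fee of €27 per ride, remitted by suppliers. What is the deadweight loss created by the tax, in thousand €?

Demand slope: (205 − 210)/(48 − 43) = -1, so Qd = 253 − P.
Supply slope: (218 − 235.5)/(44 − 49) = 3.5, so Qs = 3.5P + 64.
Before the tax: set 253 − P = 3.5P + 64 → P* = €42, Q* = 211.
With the tax collected from suppliers, supply shifts: Qs = 3.5(P − 27) + 64.
Solving gives Q = 190 with consumers paying €63 and suppliers receiving €36 (the €27 wedge).
Quantity falls by |ΔQ| = |211 − 190| = 21.
DWL = ½ · t · |ΔQ| = ½ · 27 · 21 = €283.5.

Deadweight loss = €283.5 thousand.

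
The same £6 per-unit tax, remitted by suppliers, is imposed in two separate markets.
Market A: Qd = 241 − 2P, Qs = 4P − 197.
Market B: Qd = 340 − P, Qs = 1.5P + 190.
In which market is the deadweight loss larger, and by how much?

Market A: pre-tax P* = £73, Q* = 95; post-tax Q = 87; deadweight loss = £24.
Market B: pre-tax P* = £60, Q* = 280; post-tax Q = 276.4; deadweight loss = £10.8.
Difference: £24 vs £10.8 → market A is larger by £13.2.

Market A, by £13.2.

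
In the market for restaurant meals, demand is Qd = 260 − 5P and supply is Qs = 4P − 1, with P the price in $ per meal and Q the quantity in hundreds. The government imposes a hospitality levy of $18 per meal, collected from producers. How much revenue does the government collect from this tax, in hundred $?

Before the tax: set 260 − 5P = 4P − 1 → P* = $29, Q* = 115.
With the tax collected from producers, supply shifts: Qs = 4(P − 18) − 1.
Solving gives Q = 75 with consumers paying $37 and producers receiving $19 (the $18 wedge).
Revenue = t · Q = 18 · 75 = $1350.

Tax revenue = $1350 hundred.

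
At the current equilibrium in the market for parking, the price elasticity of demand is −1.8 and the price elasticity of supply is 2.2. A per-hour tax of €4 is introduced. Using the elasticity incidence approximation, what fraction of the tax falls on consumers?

Incidence ratio: consumers' share ≈ εs / (εs + |εd|) = 2.2 / (2.2 + 1.8) = 0.55.
Supply is the more elastic side, so consumers bear the larger share.

Consumers' share ≈ 0.55.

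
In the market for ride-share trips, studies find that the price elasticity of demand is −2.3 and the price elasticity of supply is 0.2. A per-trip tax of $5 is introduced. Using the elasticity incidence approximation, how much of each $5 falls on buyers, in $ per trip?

Incidence ratio: buyers' share ≈ εs / (εs + |εd|) = 0.2 / (0.2 + 2.3) = 0.08.
So buyers bear ≈ 0.08 × $5 = $0.4; suppliers bear $4.6.

Buyers bear ≈ $0.4 per trip.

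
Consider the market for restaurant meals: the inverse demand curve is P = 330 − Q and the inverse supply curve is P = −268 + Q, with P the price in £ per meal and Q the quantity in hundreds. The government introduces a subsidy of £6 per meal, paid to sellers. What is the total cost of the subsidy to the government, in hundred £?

Inverting to Q(P) form: Qd = 330 − P; Qs = P + 268.
Without the subsidy, 330 − P = P + 268 gives 2P = 62, so P* = £31 and Q* = 299.
With a per-unit subsidy paid to sellers, each receives P + 6 per unit sold, so supply becomes Qs = (P + 6) + 268.
New equilibrium: buyers pay £28, sellers receive £34, Q = 302. (Wedge: Pb − Ps = −6.)
Outlay = t · Q = 6 · 302 = £1812.

Government outlay = £1812 hundred.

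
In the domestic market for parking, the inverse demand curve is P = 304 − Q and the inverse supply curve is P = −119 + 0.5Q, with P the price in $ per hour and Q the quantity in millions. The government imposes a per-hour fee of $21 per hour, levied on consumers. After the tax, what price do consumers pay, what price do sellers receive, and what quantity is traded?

Consumers pay $36; sellers receive $15; quantity = 268.

Rewrite in direct form: Qd = 304 − P and Qs = 2P + 238.
Before the tax: set 304 − P = 2P + 238 → P* = $22, Q* = 282.
With the tax collected from consumers, demand (in seller-price terms) shifts: Qd = 304 − (P + 21).
New equilibrium: consumers pay $36, sellers receive $15, Q = 268. (Wedge: Pb − Ps = 21.)
The less price-elastic side of the market bears the larger share of a per-unit tax.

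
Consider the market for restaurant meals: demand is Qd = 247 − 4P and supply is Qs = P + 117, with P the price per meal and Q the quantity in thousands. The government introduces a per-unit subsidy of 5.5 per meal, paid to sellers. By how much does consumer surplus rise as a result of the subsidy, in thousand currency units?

Without the subsidy, 247 − 4P = P + 117 gives 5P = 130, so P* = 26 and Q* = 143.
With a per-unit subsidy paid to sellers, each receives P + 5.5 per unit sold, so supply becomes Qs = (P + 5.5) + 117.
Solving gives Q = 147.4 with buyers paying 24.9 and sellers receiving 30.4 (the 5.5 wedge).
ΔCS is the trapezoid between Q = 147.4 and Q = 143 of height 1.1: ½ · (143 + 147.4) · 1.1 = 159.72.

Consumer surplus rises by 159.72 thousand.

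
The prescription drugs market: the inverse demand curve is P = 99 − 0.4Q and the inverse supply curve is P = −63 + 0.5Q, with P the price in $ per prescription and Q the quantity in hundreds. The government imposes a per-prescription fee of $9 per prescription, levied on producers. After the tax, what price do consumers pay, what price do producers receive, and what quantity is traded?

Consumers pay $31; producers receive $22; quantity = 170.

Rewrite in direct form: Qd = 247.5 − 2.5P and Qs = 2P + 126.
Before the tax: set 247.5 − 2.5P = 2P + 126 → P* = $27, Q* = 180.
With the tax collected from producers, supply shifts: Qs = 2(P − 9) + 126.
New equilibrium: consumers pay $31, producers receive $22, Q = 170. (Wedge: Pb − Ps = 9.)
The less price-elastic side of the market bears the larger share of a per-unit tax.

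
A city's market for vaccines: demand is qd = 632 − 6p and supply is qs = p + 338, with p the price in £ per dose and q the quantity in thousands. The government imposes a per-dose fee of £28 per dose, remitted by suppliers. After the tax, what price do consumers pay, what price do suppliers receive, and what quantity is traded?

Consumers pay £46; suppliers receive £18; quantity = 356.

Without the tax, 632 − 6p = p + 338 gives 7p = 294, so p* = £42 and q* = 380.
With the tax collected from suppliers, supply shifts: qs = (p − 28) + 338.
New equilibrium: consumers pay £46, suppliers receive £18, q = 356. (Wedge: pb − ps = 28.)
The less price-elastic side of the market bears the larger share of a per-unit tax.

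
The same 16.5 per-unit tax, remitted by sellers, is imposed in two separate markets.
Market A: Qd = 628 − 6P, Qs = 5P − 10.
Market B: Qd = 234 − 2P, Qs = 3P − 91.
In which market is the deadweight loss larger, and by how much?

Market A, by 207.9.

Market A: pre-tax P* = 58, Q* = 280; post-tax Q = 235; deadweight loss = 371.25.
Market B: pre-tax P* = 65, Q* = 104; post-tax Q = 84.2; deadweight loss = 163.35.
Difference: 371.25 vs 163.35 → market A is larger by 207.9.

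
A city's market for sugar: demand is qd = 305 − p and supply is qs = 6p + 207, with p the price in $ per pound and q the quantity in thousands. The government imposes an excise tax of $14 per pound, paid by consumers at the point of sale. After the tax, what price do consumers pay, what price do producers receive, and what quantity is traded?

Consumers pay $26; producers receive $12; quantity = 279.

Without the tax, 305 − p = 6p + 207 gives 7p = 98, so p* = $14 and q* = 291.
With the tax collected from consumers, demand (in seller-price terms) shifts: qd = 305 − (p + 14).
Solving gives q = 279 with consumers paying $26 and producers receiving $12 (the $14 wedge).
The less price-elastic side of the market bears the larger share of a per-unit tax.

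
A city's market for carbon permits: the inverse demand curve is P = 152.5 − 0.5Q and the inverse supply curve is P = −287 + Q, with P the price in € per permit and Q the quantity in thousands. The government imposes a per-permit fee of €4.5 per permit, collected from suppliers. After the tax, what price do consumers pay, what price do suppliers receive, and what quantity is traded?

Consumers pay €7.5; suppliers receive €3; quantity = 290.

Inverting to Q(P) form: Qd = 305 − 2P; Qs = P + 287.
Before the tax: set 305 − 2P = P + 287 → P* = €6, Q* = 293.
With the tax collected from suppliers, supply shifts: Qs = (P − 4.5) + 287.
New equilibrium: consumers pay €7.5, suppliers receive €3, Q = 290. (Wedge: Pb − Ps = 4.5.)
The less price-elastic side of the market bears the larger share of a per-unit tax.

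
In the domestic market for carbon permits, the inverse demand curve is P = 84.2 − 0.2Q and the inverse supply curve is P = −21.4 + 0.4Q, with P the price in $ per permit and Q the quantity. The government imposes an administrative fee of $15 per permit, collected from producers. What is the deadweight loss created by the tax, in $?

Deadweight loss = $187.5.

Inverting to Q(P) form: Qd = 421 − 5P; Qs = 2.5P + 53.5.
Without the tax, 421 − 5P = 2.5P + 53.5 gives 7.5P = 367.5, so P* = $49 and Q* = 176.
With the tax collected from producers, supply shifts: Qs = 2.5(P − 15) + 53.5.
New equilibrium: consumers pay $54, producers receive $39, Q = 151. (Wedge: Pb − Ps = 15.)
Quantity falls by |ΔQ| = |176 − 151| = 25.
DWL = ½ · t · |ΔQ| = ½ · 15 · 25 = $187.5.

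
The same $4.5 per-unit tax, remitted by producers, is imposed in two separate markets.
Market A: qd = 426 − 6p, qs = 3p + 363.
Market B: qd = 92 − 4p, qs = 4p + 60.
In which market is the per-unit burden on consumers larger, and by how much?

Market A: pre-tax p* = $7, q* = 384; post-tax q = 375; per-unit burden on consumers = $1.5.
Market B: pre-tax p* = $4, q* = 76; post-tax q = 67; per-unit burden on consumers = $2.25.
Difference: $1.5 vs $2.25 → market B is larger by $0.75.

Market B, by $0.75.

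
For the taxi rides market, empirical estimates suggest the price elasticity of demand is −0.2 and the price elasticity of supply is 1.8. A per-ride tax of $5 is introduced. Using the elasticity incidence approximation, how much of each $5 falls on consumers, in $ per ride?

Consumers bear ≈ $4.5 per ride.

Incidence ratio: consumers' share ≈ εs / (εs + |εd|) = 1.8 / (1.8 + 0.2) = 0.9.
So consumers bear ≈ 0.9 × $5 = $4.5; suppliers bear $0.5.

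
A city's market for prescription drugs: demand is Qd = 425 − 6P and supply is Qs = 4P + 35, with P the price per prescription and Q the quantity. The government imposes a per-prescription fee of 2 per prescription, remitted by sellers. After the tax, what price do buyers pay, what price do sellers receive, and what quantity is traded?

Without the tax, 425 − 6P = 4P + 35 gives 10P = 390, so P* = 39 and Q* = 191.
With the tax collected from sellers, supply shifts: Qs = 4(P − 2) + 35.
New equilibrium: buyers pay 39.8, sellers receive 37.8, Q = 186.2. (Wedge: Pb − Ps = 2.)
The less price-elastic side of the market bears the larger share of a per-unit tax.

Buyers pay 39.8; sellers receive 37.8; quantity = 186.2.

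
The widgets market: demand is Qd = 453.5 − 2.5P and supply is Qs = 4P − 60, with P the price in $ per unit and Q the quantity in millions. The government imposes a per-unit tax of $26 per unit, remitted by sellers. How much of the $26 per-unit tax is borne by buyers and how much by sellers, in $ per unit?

Before the tax: set 453.5 − 2.5P = 4P − 60 → P* = $79, Q* = 256.
With the tax collected from sellers, supply shifts: Qs = 4(P − 26) − 60.
Solving gives Q = 216 with buyers paying $95 and sellers receiving $69 (the $26 wedge).
Burden on buyers: $16; on sellers: $10. (They sum to $26.)

Buyers bear $16 per unit; sellers bear $10 per unit.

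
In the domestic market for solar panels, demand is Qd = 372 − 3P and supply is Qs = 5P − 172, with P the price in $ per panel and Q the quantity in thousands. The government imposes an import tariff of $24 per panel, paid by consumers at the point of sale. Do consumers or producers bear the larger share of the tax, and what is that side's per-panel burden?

Without the tax, 372 − 3P = 5P − 172 gives 8P = 544, so P* = $68 and Q* = 168.
With the tax collected from consumers, demand (in seller-price terms) shifts: Qd = 372 − 3(P + 24).
New equilibrium: consumers pay $83, producers receive $59, Q = 123. (Wedge: Pb − Ps = 24.)
Per-panel burden: consumers $15, producers $9.
Consumers take the larger share because demand is less price-elastic here (demand slope 3 vs supply slope 5).

Consumers bear the larger share: $15 per panel.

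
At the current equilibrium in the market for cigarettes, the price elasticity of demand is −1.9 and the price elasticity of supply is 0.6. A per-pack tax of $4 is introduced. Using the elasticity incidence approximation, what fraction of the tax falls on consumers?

Incidence ratio: consumers' share ≈ εs / (εs + |εd|) = 0.6 / (0.6 + 1.9) = 0.24.
Supply is the less elastic side, so consumers bear the smaller share.

Consumers' share ≈ 0.24.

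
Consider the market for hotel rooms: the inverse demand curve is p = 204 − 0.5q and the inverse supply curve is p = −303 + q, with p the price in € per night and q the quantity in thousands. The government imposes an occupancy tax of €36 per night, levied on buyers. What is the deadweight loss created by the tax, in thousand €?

Inverting to q(p) form: qd = 408 − 2p; qs = p + 303.
Before the tax: set 408 − 2p = p + 303 → p* = €35, q* = 338.
With the tax collected from buyers, demand (in seller-price terms) shifts: qd = 408 − 2(p + 36).
New equilibrium: buyers pay €47, suppliers receive €11, q = 314. (Wedge: pb − ps = 36.)
Quantity falls by |ΔQ| = |338 − 314| = 24.
DWL = ½ · t · |ΔQ| = ½ · 36 · 24 = €432.

Deadweight loss = €432 thousand.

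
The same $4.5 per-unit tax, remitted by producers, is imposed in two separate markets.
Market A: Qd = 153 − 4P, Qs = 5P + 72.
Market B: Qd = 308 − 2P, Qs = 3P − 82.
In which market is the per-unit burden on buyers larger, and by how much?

Market B, by $0.2.

Market A: pre-tax P* = $9, Q* = 117; post-tax Q = 107; per-unit burden on buyers = $2.5.
Market B: pre-tax P* = $78, Q* = 152; post-tax Q = 146.6; per-unit burden on buyers = $2.7.
Difference: $2.5 vs $2.7 → market B is larger by $0.2.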